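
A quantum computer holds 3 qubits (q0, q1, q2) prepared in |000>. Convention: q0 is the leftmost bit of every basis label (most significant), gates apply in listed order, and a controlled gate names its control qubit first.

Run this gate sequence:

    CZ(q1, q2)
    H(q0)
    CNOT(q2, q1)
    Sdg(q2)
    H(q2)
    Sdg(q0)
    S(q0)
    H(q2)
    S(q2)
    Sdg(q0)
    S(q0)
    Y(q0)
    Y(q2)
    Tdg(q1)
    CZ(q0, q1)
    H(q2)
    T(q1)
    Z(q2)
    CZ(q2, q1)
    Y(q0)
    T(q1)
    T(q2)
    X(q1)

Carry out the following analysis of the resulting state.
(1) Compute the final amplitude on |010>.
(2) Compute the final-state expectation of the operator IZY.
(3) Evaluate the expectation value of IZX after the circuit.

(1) The final state's coefficient on |010> equals I/2. Key observation: gates 4-9 undo each other exactly, leaving only the rest of the circuit to track.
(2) The observable IZY averages to -sqrt(2)/2.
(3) The expectation value of IZX is -sqrt(2)/2.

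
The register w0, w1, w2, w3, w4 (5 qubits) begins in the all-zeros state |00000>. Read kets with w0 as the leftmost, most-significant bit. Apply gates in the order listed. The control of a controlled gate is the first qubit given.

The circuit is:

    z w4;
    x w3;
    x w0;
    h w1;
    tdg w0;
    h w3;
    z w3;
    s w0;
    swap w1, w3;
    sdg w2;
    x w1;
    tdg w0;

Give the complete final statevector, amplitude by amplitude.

The resulting statevector has amplitude 1/2 on |10000>, 1/2 on |10010>, 1/2 on |11000>, 1/2 on |11010>, and 0 on every other basis state.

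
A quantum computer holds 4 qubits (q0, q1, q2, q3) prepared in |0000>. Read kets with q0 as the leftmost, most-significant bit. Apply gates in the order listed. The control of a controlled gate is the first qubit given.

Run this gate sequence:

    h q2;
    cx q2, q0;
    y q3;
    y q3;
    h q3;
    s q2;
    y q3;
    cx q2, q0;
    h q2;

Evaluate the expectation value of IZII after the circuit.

The observable IZII averages to 1.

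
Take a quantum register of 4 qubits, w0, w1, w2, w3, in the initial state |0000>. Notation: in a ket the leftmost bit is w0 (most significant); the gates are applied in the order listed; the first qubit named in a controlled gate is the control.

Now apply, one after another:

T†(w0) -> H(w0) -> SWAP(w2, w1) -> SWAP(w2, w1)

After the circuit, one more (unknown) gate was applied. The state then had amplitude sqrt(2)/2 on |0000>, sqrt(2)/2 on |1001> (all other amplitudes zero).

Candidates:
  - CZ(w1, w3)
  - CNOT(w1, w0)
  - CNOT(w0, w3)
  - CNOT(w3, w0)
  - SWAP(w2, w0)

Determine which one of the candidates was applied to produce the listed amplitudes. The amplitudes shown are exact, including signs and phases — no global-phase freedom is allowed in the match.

It was CNOT(w0, w3) that produced the state shown. Key observation: gates 3-4 undo each other exactly, leaving only the rest of the circuit to track.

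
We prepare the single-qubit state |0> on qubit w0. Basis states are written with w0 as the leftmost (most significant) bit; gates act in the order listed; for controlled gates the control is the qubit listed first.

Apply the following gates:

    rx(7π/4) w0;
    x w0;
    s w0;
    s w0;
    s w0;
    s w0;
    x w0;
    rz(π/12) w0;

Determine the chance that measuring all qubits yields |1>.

Outcome |1> occurs with probability 1/2 - sqrt(2)/4.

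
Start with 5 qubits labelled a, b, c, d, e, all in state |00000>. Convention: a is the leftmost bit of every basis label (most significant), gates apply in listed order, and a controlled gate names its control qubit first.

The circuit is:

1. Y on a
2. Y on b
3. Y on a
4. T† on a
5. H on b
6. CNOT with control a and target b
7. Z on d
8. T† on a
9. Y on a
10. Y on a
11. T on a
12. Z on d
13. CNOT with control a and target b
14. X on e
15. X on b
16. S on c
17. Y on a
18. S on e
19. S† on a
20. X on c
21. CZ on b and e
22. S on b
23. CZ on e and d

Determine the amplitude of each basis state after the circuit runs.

The resulting statevector has amplitude sqrt(2)/2 on |10101>, sqrt(2)*I/2 on |11101>, and 0 on every other basis state. Key observation: the block from step 6 through step 13 cancels to the identity and can be dropped.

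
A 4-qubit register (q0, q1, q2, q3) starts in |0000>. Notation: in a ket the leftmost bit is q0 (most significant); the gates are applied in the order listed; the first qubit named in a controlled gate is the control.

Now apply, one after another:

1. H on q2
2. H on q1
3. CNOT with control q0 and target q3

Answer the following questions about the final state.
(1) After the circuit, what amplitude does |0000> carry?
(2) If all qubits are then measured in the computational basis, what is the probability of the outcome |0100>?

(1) |0000> carries amplitude 1/2 in the final state.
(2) The probability of measuring |0100> is 1/4.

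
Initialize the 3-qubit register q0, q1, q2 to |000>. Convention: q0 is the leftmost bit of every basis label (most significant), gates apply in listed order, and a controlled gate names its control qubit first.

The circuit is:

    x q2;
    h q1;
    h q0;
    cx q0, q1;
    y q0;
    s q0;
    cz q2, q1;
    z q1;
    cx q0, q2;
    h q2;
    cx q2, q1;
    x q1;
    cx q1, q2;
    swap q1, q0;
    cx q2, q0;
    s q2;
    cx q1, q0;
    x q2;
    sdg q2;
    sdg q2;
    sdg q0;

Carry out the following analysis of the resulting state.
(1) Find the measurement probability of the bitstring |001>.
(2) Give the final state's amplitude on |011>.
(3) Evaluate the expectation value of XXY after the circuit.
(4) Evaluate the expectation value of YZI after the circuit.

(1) Outcome |001> occurs with probability 1/8.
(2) The final state's coefficient on |011> equals sqrt(2)/4.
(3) In the final state, XXY has expectation -1.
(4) In the final state, YZI has expectation 1.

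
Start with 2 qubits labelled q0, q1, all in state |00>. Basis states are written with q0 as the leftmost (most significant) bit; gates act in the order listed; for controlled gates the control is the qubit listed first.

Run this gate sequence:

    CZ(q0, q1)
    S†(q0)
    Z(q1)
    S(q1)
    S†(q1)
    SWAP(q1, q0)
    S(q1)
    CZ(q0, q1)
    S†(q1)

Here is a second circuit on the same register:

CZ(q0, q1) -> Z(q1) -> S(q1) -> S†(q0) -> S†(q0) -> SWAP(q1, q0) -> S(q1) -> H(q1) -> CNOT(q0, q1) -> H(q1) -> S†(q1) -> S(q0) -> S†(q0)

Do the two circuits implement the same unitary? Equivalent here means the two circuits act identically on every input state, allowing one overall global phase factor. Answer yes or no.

No, they are not equivalent — no single phase factor reconciles the two unitaries.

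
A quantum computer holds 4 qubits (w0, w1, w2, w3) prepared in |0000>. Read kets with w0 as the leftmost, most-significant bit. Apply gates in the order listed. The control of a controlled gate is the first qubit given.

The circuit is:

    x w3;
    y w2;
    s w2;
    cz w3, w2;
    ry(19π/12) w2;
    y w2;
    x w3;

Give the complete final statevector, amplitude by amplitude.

The final amplitudes are I*sqrt(6 - 3*sqrt(2))/4 + I*sqrt(sqrt(2) + 2)/4 on |0000>, -I*sqrt(3*sqrt(2) + 6)/4 + I*sqrt(2 - sqrt(2))/4 on |0010>, and 0 on every other basis state.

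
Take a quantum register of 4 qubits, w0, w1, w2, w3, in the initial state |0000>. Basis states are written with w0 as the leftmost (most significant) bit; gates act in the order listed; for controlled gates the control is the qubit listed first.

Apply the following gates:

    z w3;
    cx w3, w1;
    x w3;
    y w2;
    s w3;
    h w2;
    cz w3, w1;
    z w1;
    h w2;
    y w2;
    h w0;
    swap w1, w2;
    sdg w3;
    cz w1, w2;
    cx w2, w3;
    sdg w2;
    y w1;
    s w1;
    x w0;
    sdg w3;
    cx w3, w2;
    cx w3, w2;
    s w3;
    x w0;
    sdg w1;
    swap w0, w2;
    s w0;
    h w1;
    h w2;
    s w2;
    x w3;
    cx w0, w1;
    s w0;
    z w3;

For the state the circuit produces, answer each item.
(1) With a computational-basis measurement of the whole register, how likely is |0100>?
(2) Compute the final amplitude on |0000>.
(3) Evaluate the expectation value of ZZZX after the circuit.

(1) A full measurement returns |0100> with probability 1/2. Key observation: gates 18-25 undo each other exactly, leaving only the rest of the circuit to track.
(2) The amplitude on |0000> is sqrt(2)*I/2.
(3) The observable ZZZX averages to 0.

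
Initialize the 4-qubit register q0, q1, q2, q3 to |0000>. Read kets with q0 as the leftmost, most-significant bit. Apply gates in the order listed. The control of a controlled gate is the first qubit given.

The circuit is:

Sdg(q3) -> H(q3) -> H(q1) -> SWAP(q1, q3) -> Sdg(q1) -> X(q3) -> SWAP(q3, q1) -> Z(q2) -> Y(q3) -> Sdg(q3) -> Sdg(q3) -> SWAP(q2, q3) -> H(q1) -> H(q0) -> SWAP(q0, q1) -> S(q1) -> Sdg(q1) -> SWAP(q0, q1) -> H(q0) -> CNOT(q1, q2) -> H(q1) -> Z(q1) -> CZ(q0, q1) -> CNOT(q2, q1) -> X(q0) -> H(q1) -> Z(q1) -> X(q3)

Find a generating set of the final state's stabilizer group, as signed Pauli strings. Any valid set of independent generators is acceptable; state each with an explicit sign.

The final state is stabilized by the group generated by -IIYI, -ZIII, -IZII, -IIIZ; other independent generating sets are equally valid. Key observation: the block from step 14 through step 19 cancels to the identity and can be dropped.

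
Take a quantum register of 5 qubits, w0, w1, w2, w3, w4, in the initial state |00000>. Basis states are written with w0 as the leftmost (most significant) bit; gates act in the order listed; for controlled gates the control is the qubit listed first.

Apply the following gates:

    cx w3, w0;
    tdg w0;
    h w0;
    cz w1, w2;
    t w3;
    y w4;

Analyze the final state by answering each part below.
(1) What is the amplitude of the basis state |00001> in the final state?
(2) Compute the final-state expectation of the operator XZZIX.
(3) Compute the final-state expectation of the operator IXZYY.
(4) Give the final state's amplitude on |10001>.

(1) The final state's coefficient on |00001> equals sqrt(2)*I/2.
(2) The expectation value of XZZIX is 0.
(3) The observable IXZYY averages to 0.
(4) The amplitude on |10001> is sqrt(2)*I/2.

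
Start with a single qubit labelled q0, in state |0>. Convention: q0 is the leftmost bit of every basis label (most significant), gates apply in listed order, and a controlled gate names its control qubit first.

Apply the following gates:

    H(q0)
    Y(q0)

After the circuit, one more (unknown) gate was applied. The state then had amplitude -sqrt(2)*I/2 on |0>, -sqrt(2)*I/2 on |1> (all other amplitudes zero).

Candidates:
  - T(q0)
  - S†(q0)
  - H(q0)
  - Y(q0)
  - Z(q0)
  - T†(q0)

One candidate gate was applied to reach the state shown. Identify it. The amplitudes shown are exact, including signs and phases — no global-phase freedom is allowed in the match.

It was Z(q0) that produced the state shown.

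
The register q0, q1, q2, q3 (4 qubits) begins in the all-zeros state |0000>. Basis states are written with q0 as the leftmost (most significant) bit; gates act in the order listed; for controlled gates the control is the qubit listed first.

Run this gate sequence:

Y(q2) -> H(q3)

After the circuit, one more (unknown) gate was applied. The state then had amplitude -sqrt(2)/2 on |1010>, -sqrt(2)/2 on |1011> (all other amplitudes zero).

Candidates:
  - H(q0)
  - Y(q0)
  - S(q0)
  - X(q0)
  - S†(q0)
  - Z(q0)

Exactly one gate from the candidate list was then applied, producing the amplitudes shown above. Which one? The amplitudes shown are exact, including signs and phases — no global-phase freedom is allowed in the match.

The unique candidate consistent with the amplitudes is Y(q0).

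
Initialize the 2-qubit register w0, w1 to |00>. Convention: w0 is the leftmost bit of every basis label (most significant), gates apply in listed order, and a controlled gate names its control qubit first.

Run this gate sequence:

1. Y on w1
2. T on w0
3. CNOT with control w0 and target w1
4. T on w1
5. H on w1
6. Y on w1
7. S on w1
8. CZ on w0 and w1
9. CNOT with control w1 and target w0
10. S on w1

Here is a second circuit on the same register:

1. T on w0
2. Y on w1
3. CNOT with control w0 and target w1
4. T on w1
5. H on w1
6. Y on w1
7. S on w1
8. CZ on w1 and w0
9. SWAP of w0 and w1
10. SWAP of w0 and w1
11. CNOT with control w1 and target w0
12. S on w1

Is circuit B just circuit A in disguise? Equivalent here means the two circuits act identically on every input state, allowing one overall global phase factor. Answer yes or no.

Yes — the two circuits implement the same unitary up to a global phase.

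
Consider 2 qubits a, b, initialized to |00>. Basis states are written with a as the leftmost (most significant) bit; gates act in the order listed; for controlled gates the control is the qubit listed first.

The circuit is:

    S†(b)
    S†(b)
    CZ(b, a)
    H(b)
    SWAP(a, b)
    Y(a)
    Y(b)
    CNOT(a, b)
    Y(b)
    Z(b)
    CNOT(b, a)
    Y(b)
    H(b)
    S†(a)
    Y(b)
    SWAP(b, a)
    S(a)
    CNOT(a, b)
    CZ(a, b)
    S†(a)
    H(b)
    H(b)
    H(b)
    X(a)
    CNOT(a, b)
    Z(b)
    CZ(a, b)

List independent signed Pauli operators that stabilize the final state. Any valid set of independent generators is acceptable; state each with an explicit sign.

One valid set of independent stabilizer generators is +IX, +ZI (any independent generating set of the same group is equally correct). Key observation: steps 21-22 multiply out to the identity, so the circuit reduces to the remaining gates.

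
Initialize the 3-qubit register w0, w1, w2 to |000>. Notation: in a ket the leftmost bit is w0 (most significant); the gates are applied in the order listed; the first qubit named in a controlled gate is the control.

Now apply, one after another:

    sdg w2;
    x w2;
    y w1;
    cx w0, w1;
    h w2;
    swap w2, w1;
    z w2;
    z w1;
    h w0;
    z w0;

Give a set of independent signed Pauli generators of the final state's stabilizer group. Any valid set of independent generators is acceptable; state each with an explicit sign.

The final state is stabilized by the group generated by -XII, +IXI, -IIZ; other independent generating sets are equally valid.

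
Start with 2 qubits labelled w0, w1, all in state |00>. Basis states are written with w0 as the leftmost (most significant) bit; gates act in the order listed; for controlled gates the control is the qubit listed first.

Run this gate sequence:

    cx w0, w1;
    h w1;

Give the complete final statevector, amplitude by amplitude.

The final amplitudes are sqrt(2)/2 on |00>, sqrt(2)/2 on |01>, 0 on |10>, 0 on |11>.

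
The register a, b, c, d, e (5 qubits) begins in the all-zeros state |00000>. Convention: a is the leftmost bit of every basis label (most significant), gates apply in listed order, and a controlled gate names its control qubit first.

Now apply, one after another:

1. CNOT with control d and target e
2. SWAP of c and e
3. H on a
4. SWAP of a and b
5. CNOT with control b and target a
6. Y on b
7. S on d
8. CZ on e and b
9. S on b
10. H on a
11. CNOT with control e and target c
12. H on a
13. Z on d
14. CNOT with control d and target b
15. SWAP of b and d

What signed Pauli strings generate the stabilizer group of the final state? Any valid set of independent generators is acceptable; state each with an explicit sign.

The final state is stabilized by the group generated by -XIIYI, -ZIIZI, +IZIII, +IIZII, +IIIIZ; other independent generating sets are equally valid.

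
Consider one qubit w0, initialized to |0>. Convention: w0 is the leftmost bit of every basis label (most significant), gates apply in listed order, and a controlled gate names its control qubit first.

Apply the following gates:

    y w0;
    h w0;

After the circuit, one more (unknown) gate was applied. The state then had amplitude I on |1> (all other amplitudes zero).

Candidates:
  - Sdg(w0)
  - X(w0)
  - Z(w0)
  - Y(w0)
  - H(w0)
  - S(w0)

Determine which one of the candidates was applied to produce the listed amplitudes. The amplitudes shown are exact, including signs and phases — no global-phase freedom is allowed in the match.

It was H(w0) that produced the state shown.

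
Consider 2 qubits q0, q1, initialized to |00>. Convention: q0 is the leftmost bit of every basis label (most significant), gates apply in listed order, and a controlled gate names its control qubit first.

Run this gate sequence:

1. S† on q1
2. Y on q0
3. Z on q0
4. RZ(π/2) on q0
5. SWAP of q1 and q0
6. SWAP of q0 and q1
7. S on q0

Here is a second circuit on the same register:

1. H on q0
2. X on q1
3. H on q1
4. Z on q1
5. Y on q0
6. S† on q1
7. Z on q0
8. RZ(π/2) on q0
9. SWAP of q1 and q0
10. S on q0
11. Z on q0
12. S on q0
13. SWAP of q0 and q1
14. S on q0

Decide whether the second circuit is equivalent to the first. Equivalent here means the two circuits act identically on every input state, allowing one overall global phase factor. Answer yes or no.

No: there is an input state on which the two circuits produce genuinely different outputs (not merely differing by a phase).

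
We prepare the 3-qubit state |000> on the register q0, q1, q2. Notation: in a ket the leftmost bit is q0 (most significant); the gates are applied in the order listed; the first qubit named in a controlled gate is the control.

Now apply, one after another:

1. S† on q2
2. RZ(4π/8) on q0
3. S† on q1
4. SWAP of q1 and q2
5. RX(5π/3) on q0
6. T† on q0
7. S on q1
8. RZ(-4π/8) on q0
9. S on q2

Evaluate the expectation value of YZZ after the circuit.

The expectation value of YZZ is -sqrt(6)/4.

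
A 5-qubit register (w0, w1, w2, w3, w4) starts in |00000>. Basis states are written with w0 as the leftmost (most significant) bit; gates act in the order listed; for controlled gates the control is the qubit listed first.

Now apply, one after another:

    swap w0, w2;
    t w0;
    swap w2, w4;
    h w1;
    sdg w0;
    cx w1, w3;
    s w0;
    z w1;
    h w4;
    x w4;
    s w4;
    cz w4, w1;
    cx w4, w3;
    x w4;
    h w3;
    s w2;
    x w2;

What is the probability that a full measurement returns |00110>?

Outcome |00110> occurs with probability 1/8.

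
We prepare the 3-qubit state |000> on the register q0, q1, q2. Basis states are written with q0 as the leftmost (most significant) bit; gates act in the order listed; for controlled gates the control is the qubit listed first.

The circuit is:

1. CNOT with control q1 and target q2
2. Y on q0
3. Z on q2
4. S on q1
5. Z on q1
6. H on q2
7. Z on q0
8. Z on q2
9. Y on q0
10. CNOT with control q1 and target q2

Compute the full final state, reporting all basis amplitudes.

The final amplitudes are -sqrt(2)/2 on |000>, sqrt(2)/2 on |001>, and 0 on every other basis state.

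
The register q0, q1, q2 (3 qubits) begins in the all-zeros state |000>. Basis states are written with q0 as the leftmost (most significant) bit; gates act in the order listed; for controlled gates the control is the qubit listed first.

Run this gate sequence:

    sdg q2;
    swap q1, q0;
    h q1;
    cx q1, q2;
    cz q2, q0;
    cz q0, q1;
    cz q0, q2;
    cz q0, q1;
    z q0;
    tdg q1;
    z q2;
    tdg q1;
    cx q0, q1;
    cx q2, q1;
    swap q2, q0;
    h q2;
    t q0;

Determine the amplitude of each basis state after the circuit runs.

The final amplitudes are 1/2 on |000>, 1/2 on |001>, 0 on |010>, 0 on |011>, exp(3*I*pi/4)/2 on |100>, exp(3*I*pi/4)/2 on |101>, 0 on |110>, 0 on |111>.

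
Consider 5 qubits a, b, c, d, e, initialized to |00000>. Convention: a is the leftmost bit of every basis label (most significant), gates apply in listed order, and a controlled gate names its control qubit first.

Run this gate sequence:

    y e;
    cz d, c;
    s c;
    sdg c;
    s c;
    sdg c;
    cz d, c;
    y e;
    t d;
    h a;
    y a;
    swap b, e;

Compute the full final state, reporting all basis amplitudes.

The resulting statevector has amplitude -sqrt(2)*I/2 on |00000>, sqrt(2)*I/2 on |10000>, and 0 on every other basis state. Key observation: gates 1-8 undo each other exactly, leaving only the rest of the circuit to track.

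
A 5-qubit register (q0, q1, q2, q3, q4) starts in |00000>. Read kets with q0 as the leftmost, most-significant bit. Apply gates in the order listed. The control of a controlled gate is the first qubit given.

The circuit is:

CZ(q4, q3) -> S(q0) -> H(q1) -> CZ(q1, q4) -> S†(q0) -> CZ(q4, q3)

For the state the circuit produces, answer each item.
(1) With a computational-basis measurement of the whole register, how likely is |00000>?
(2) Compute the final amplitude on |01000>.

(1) A full measurement returns |00000> with probability 1/2.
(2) The amplitude on |01000> is sqrt(2)/2.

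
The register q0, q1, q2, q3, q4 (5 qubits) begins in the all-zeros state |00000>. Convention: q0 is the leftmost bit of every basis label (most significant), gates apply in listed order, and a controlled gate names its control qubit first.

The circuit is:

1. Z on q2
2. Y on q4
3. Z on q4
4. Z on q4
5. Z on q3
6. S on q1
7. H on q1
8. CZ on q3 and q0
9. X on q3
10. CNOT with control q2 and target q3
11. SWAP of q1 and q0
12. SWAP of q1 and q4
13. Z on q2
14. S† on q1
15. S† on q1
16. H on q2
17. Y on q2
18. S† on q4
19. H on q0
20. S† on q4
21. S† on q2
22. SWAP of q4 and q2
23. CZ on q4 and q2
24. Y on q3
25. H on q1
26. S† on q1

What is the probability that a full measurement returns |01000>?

Outcome |01000> occurs with probability 1/4.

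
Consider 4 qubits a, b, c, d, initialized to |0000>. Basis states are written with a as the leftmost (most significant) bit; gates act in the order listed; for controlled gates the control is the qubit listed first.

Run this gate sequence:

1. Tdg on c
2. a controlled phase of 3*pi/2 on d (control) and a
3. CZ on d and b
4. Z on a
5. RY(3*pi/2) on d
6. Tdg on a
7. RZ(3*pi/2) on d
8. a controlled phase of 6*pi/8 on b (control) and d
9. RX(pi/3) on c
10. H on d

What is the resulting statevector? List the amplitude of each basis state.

The resulting statevector has amplitude sqrt(3)*(1 + I)*exp(I*pi/4)/4 on |0000>, sqrt(6)/4 on |0001>, sqrt(2)/4 on |0010>, (-1 - I)*exp(I*pi/4)/4 on |0011>, and 0 on every other basis state.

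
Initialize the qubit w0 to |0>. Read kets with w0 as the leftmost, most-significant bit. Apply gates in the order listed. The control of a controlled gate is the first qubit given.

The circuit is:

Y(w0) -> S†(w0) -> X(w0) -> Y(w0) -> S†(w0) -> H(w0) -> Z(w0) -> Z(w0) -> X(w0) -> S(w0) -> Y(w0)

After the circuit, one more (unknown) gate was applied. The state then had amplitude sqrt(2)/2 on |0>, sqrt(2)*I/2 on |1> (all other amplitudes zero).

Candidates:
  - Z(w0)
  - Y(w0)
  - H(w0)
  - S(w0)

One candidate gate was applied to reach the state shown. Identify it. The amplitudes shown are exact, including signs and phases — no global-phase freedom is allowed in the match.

The unique candidate consistent with the amplitudes is Z(w0).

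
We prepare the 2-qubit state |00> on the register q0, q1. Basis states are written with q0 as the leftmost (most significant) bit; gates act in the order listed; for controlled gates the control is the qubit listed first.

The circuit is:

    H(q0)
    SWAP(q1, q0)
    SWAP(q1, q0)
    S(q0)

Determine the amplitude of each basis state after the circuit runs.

After the circuit, the state carries amplitude sqrt(2)/2 on |00>, 0 on |01>, sqrt(2)*I/2 on |10>, 0 on |11>. Key observation: steps 2-3 multiply out to the identity, so the circuit reduces to the remaining gates.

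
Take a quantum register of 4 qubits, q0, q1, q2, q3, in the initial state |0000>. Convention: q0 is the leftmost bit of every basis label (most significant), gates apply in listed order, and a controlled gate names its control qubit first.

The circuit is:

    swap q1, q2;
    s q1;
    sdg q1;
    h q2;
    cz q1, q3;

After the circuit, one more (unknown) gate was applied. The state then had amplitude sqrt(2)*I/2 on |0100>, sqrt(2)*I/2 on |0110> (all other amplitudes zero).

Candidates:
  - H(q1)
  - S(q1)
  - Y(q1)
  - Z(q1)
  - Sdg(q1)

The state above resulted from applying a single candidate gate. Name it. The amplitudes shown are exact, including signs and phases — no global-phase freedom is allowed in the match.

The applied gate was Y(q1).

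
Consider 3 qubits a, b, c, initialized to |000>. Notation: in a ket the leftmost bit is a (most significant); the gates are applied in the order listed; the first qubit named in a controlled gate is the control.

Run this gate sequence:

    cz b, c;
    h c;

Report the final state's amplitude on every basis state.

The final amplitudes are sqrt(2)/2 on |000>, sqrt(2)/2 on |001>, and 0 on every other basis state.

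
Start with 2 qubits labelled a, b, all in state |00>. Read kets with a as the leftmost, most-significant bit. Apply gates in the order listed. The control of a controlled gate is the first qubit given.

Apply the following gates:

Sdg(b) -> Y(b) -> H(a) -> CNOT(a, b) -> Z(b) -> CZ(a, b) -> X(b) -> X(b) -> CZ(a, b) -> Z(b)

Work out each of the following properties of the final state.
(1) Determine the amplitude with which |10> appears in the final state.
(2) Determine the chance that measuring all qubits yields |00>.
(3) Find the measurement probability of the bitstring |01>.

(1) The amplitude on |10> is sqrt(2)*I/2. Key observation: steps 5-10 multiply out to the identity, so the circuit reduces to the remaining gates.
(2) A full measurement returns |00> with probability 0.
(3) The probability of measuring |01> is 1/2.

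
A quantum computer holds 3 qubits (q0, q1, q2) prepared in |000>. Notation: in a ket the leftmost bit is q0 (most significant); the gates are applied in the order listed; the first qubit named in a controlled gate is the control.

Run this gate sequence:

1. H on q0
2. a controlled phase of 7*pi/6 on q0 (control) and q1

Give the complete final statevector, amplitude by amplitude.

The resulting statevector has amplitude sqrt(2)/2 on |000>, sqrt(2)/2 on |100>, and 0 on every other basis state.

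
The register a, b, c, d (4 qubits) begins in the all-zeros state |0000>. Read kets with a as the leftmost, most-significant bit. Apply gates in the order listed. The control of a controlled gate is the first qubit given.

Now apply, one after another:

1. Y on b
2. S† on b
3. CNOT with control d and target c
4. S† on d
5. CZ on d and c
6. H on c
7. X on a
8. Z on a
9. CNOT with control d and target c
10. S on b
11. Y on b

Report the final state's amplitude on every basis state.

The final amplitudes are -sqrt(2)/2 on |1000>, -sqrt(2)/2 on |1010>, and 0 on every other basis state.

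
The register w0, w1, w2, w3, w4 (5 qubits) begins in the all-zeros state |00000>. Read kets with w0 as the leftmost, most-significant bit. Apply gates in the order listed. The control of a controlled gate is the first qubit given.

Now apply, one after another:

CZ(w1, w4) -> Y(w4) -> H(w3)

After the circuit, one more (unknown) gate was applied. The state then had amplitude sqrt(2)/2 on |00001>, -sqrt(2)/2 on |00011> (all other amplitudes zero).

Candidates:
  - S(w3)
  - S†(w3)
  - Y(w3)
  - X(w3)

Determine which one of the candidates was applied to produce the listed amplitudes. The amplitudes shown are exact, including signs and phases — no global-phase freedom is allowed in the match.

The applied gate was Y(w3).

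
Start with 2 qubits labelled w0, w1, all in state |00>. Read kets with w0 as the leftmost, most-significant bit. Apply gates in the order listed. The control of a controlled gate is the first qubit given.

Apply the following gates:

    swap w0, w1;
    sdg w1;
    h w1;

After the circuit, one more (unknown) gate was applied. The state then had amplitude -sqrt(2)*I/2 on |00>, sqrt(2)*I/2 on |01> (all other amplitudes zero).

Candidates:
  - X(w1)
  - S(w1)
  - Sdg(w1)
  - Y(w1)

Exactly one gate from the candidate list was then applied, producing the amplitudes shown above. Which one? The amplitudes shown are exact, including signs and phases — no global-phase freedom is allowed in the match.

The applied gate was Y(w1).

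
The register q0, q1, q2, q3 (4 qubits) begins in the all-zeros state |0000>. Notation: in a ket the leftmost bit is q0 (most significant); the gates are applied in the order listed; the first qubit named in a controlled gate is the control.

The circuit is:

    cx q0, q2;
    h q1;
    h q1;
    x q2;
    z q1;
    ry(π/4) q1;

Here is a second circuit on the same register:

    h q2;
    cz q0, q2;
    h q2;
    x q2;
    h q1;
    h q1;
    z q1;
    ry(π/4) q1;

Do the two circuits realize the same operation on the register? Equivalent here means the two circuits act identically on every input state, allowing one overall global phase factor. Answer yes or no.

Yes — the two circuits implement the same unitary up to a global phase.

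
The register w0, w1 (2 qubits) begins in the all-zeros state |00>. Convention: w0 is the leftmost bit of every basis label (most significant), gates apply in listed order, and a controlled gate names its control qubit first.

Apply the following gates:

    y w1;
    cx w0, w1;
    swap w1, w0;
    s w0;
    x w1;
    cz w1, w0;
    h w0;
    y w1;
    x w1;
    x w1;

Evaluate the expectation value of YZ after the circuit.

In the final state, YZ has expectation 0. Key observation: the block from step 9 through step 10 cancels to the identity and can be dropped.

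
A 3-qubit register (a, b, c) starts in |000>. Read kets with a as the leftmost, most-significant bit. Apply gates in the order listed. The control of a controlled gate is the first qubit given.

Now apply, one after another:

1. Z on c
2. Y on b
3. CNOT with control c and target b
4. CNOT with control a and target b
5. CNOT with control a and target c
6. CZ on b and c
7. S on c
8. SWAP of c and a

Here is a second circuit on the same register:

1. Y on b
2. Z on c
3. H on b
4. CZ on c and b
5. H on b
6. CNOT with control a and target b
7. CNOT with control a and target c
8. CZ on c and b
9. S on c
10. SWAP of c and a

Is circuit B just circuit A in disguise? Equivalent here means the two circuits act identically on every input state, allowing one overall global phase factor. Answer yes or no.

Yes — the two circuits implement the same unitary up to a global phase.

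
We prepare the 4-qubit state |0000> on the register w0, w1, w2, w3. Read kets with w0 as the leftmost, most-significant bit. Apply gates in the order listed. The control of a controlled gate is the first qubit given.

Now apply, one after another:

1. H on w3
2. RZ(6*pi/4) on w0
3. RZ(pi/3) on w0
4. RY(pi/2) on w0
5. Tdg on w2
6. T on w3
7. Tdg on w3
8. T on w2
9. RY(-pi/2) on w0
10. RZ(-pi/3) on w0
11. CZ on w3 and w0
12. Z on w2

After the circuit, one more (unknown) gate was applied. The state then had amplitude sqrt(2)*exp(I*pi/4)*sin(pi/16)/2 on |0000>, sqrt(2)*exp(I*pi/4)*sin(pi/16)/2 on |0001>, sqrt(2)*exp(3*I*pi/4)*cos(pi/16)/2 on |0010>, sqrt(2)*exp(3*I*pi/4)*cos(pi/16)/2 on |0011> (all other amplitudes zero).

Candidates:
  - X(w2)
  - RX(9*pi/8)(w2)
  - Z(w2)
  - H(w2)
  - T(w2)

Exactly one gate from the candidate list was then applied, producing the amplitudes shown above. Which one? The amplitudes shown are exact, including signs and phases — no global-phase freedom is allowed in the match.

The unique candidate consistent with the amplitudes is RX(9*pi/8)(w2). Key observation: gates 3-10 undo each other exactly, leaving only the rest of the circuit to track.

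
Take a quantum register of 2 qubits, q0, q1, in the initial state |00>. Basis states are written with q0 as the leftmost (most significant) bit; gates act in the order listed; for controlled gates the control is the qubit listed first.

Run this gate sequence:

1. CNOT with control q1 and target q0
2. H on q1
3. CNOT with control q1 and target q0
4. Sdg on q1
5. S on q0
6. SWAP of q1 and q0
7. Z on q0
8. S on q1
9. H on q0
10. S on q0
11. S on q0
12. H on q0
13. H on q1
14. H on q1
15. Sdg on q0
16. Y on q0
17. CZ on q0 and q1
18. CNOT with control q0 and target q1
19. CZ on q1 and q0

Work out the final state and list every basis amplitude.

After the circuit, the state carries amplitude -sqrt(2)/2 on |00>, 0 on |01>, -sqrt(2)/2 on |10>, 0 on |11>. Key observation: steps 13-14 multiply out to the identity, so the circuit reduces to the remaining gates.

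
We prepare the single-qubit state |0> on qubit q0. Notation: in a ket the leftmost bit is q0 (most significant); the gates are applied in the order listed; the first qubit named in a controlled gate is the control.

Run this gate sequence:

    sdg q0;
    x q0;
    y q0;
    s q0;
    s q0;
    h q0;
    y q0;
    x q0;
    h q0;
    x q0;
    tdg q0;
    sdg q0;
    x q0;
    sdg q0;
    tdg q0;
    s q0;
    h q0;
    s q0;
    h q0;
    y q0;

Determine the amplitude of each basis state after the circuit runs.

After the circuit, the state carries amplitude (-1 + I)*exp(3*I*pi/4)/2 on |0>, sqrt(2)/2 on |1>.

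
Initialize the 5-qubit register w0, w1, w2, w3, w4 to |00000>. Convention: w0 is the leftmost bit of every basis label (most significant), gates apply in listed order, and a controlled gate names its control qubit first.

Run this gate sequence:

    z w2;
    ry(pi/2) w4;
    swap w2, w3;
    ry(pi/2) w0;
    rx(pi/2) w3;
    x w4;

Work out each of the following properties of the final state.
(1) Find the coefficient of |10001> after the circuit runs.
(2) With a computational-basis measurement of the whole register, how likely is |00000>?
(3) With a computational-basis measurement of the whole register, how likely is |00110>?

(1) The amplitude on |10001> is sqrt(2)/4.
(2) The probability of measuring |00000> is 1/8.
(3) Outcome |00110> occurs with probability 0.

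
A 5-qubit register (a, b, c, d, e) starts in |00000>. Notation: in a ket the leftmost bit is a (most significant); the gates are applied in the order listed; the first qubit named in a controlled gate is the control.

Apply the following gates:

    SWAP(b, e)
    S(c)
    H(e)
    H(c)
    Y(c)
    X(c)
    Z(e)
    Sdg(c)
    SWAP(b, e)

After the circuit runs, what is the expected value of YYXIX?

The observable YYXIX averages to 0.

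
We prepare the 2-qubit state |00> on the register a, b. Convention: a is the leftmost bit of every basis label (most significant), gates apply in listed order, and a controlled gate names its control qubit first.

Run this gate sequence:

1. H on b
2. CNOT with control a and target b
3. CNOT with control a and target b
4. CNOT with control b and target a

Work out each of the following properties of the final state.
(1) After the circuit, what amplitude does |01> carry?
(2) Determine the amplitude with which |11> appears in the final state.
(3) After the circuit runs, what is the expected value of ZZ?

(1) |01> carries amplitude 0 in the final state.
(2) The amplitude on |11> is sqrt(2)/2.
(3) In the final state, ZZ has expectation 1.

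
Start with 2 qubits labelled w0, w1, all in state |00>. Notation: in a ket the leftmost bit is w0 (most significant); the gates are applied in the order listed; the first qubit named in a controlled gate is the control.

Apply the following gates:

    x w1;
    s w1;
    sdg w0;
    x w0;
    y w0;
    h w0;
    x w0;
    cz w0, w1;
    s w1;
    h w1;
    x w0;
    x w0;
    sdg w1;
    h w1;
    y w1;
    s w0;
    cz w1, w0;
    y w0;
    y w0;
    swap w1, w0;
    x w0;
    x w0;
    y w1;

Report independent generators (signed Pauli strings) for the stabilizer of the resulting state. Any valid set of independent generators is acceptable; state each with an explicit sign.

The stabilizer group can be generated by +YZ, -ZY, among other valid generating sets.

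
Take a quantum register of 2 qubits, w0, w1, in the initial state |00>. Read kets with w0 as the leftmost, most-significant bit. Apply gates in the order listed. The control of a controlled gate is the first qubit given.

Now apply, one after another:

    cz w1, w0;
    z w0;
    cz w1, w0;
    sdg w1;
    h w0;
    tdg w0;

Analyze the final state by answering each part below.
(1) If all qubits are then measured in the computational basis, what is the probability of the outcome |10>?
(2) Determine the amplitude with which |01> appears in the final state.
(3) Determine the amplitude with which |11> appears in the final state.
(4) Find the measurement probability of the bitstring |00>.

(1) Outcome |10> occurs with probability 1/2.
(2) |01> carries amplitude 0 in the final state.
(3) The amplitude on |11> is 0.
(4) A full measurement returns |00> with probability 1/2.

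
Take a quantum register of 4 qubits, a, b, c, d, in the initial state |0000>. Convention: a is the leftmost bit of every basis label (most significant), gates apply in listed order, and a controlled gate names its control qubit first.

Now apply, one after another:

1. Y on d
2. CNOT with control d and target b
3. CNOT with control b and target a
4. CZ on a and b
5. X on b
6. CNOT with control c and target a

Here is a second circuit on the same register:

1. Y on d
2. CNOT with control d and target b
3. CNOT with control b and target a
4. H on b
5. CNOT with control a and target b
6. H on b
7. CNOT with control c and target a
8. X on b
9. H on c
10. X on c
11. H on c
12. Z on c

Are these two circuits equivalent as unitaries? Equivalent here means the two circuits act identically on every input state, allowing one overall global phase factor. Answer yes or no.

Yes: on every input state the two circuits agree up to one overall phase factor.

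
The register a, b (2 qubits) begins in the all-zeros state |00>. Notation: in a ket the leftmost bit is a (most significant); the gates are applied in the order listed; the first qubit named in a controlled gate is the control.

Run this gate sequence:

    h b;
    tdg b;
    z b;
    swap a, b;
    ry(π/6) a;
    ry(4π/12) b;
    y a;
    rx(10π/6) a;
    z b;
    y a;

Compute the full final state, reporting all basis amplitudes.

After the circuit, the state carries amplitude (-3 + 3*sqrt(3) + sqrt(3)*I + 3*I + (3 + 3*sqrt(3) - 3*I + sqrt(3)*I)*exp(I*pi/4))*exp(3*I*pi/4)/16 on |00>, (-3 + sqrt(3) - (sqrt(3) + 3 - sqrt(3)*I + I)*exp(I*pi/4) - sqrt(3)*I - I)*exp(3*I*pi/4)/16 on |01>, (-3*sqrt(3) - 3 - 3*I - (-3*sqrt(3) + 3 + sqrt(3)*I + 3*I)*exp(I*pi/4) + sqrt(3)*I)*exp(3*I*pi/4)/16 on |10>, (sqrt(3) + 3 - I + (-3 + sqrt(3) + I + sqrt(3)*I)*exp(I*pi/4) + sqrt(3)*I)*exp(3*I*pi/4)/16 on |11>.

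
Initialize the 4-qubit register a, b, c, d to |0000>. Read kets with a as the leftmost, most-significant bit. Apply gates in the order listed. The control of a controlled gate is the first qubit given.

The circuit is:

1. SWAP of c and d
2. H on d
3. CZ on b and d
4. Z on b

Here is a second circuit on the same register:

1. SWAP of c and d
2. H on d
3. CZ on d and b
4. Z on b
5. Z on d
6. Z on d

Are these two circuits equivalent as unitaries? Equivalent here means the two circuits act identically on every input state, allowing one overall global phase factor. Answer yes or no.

Yes — the two circuits implement the same unitary up to a global phase.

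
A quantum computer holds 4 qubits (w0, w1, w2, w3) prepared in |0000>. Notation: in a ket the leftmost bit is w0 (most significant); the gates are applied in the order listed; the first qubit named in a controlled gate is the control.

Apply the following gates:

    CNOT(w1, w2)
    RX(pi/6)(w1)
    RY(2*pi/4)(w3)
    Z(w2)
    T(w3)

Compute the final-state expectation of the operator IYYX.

The observable IYYX averages to 0.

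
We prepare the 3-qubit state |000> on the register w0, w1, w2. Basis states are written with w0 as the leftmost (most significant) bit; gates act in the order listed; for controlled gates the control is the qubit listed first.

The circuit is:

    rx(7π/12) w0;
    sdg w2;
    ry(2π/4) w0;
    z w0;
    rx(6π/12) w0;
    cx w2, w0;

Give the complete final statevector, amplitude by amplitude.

After the circuit, the state carries amplitude I*(1 - I)*(-sqrt(2 - sqrt(2)) + sqrt(6 - 3*sqrt(2)) + sqrt(sqrt(2) + 2) + sqrt(3*sqrt(2) + 6))/8 on |000>, I*(1 - I)*(-sqrt(3*sqrt(2) + 6) + sqrt(2 - sqrt(2)) + sqrt(6 - 3*sqrt(2)) + sqrt(sqrt(2) + 2))/8 on |100>, and 0 on every other basis state.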